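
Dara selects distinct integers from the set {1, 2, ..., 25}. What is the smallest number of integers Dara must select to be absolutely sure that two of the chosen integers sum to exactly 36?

Two chosen integers sum to 36 exactly when both halves of some pair {x, 36−x} with 11 ≤ x ≤ 36−x ≤ 25 are chosen — 7 such pairs.
The remaining 11 elements (those with no distinct partner in range) can never complete a 36-sum, so the worst case takes all of them and one from each pair: 11 + 7 = 18.
Pigeonhole: the 19th integer has to be the second member of some pair, so 18 + 1 = 19.

19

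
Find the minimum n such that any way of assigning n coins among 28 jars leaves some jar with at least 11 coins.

281

With 280 coins one could put exactly 10 in each of the 28 jars, and no jar would reach 11.
One more coin must land in a jar that already has 10, giving it 11.
So 28 × 10 + 1 = 281 coins are required.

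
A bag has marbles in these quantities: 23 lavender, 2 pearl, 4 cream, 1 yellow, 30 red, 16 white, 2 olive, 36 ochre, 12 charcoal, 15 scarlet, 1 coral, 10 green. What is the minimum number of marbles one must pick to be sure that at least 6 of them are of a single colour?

46

Pigeonhole: the 12 colours are the holes; the marbles drawn are the pigeons.
To avoid 6 of any one colour, the worst case takes at most 5 of each colour, or every marble of a colour that has fewer than 5.
That gives 5 + 2 + 4 + 1 + 5 + 5 + 2 + 5 + 5 + 5 + 1 + 5 = 45 marbles with no colour reaching 6.
The next marble forces some colour to 6, so 45 + 1 = 46.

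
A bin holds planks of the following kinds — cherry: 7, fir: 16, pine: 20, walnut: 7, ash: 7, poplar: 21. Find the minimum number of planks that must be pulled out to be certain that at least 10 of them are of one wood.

An adversary could hand out at most 9 planks per wood (cherry, walnut, ash run out sooner): 7 + 9 + 9 + 7 + 7 + 9 = 48 planks and still no wood has 10.
By pigeonhole, one more plank lands in a wood already at 9, so 49 draws are enough and 48 are not.

49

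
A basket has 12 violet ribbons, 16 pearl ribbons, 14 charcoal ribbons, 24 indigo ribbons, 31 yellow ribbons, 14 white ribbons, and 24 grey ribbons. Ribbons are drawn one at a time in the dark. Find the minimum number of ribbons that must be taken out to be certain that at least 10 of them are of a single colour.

64

An adversary could hand out at most 9 ribbons per colour: 9 + 9 + 9 + 9 + 9 + 9 + 9 = 63 ribbons and still no colour has 10.
One more ribbon lands in a colour already at 9, so 64 draws are enough and 63 are not.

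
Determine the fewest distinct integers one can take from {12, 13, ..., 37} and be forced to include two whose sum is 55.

17

Group the elements by complementary pair {x, 55−x}: {18,37}, {19,36}, {20,35}, …, giving 10 two-element pairs and 6 integers whose partner 55−x falls outside [12,37].
By the pigeonhole principle, treating each of those 16 groups as a pigeonhole, one can pick one integer per group — 16 integers — with no two summing to 55.
The 17th integer lands in an occupied pair, forcing a sum of 55.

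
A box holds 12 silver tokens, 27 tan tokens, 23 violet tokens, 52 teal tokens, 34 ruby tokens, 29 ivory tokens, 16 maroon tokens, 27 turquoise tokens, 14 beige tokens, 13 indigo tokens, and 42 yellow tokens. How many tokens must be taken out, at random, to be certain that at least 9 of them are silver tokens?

In the worst case for collecting silver tokens, every non-silver token comes out first.
There are 27 + 23 + 52 + 34 + 29 + 16 + 27 + 14 + 13 + 42 = 277 non-silver tokens altogether.
After those, each further token must be silver, so 277 + 9 = 286 draws guarantee 9 silver tokens.

286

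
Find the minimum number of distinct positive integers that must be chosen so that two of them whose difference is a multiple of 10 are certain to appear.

11

Integers whose pairwise differences are multiples of 10 are exactly those sharing a remainder mod 10. Pigeonhole: the 10 residue classes mod 10 are the pigeonholes.
With 10 integers one could put 1 in each residue class and have no class reach 2.
The 11th integer pushes some class to 2, so 10·1 + 1 = 11.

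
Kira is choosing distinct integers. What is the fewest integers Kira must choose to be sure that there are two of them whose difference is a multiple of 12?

13

Integers whose pairwise differences are multiples of 12 are exactly those sharing a remainder mod 12. The 12 residue classes mod 12 are the pigeonholes.
With 12 integers one could put 1 in each residue class and have no class reach 2.
The 13th integer pushes some class to 2, so 12·1 + 1 = 13.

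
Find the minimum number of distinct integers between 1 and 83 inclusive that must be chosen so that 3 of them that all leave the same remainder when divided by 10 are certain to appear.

By the pigeonhole principle, the 10 residue classes mod 10 are the pigeonholes.
With 20 integers one could put 2 in each residue class and have no class reach 3.
The 21st integer pushes some class to 3, so 10·2 + 1 = 21.

21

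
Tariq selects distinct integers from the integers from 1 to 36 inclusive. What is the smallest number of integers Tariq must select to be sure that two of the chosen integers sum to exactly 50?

26

Group the elements by complementary pair {x, 50−x}: {14,36}, {15,35}, {16,34}, …, giving 11 two-element pairs, the single value 25 (it cannot pair with itself since the integers are distinct), and 13 integers whose partner 50−x falls outside [1,36].
Treating each of those 25 groups as a pigeonhole, one can pick one integer per group — 25 integers — with no two summing to 50.
The 26th integer lands in an occupied pair, forcing a sum of 50.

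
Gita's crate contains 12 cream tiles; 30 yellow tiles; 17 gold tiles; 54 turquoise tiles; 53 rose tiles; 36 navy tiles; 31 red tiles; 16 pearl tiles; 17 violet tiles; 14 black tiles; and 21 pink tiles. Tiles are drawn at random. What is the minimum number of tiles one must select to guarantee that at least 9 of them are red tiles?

279

In the worst case for collecting red tiles, every non-red tile comes out first.
There are 12 + 30 + 17 + 54 + 53 + 36 + 16 + 17 + 14 + 21 = 270 non-red tiles altogether.
After those, each further tile must be red, so 270 + 9 = 279 draws guarantee 9 red tiles.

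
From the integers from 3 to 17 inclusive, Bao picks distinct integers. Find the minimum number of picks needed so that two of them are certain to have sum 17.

A set avoiding the sum 17 can contain at most one of each pair {x, 17−x}, plus the 3 elements whose complement lies outside the range.
The integers 9, …, 17 (9 of them) are such a set: any two sum to at least 9+10 = 19 > 17.
By the pigeonhole principle, any 10th integer completes one of the 6 pairs, so 10 choices force a sum of 17.

10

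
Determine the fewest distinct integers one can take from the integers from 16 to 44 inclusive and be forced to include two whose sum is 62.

17

Group the elements by complementary pair {x, 62−x}: {18,44}, {19,43}, {20,42}, …, giving 13 two-element pairs, the single value 31 (it cannot pair with itself since the integers are distinct), and 2 integers whose partner 62−x falls outside [16,44].
Treating each of those 16 groups as a pigeonhole, one can pick one integer per group — 16 integers — with no two summing to 62.
The 17th integer lands in an occupied pair, forcing a sum of 62.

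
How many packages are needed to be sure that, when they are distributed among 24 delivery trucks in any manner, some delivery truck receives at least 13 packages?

289

With 288 packages one could put exactly 12 in each of the 24 delivery trucks, and no delivery truck would reach 13.
One more package must land in a delivery truck that already has 12, giving it 13.
So 24 × 12 + 1 = 289 packages are required.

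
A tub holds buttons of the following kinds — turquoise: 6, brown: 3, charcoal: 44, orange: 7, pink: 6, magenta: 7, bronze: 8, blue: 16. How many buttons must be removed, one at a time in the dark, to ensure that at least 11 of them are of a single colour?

58

Pigeonhole: put each drawn button into a box by colour. The largest draw with every box below 11 takes min(count, 10) from each colour; colours with fewer than 10 contribute all they have.
Σ min(cᵢ, 10) = 6 + 3 + 10 + 7 + 6 + 7 + 8 + 10 = 57.
Draw number 57 + 1 = 58 must push one box to 11.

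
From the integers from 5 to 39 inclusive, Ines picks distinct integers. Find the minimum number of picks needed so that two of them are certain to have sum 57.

25

A set avoiding the sum 57 can contain at most one of each pair {x, 57−x}, plus the 13 elements whose complement lies outside the range.
The integers 5, …, 28 (24 of them) are such a set: any two sum to at least 5+6 = 11 and at most 27+28 = 55 < 57.
By pigeonhole, any 25th integer completes one of the 11 pairs, so 25 choices force a sum of 57.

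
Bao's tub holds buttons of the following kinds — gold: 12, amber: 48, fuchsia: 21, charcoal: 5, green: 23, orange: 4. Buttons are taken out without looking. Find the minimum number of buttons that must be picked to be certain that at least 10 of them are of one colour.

46

Put each drawn button into a box by colour. The largest draw with every box below 10 takes min(count, 9) from each colour; colours with fewer than 9 contribute all they have.
Σ min(cᵢ, 9) = 9 + 9 + 9 + 5 + 9 + 4 = 45.
Draw number 45 + 1 = 46 must push one box to 10.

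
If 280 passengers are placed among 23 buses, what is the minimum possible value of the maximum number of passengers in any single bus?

13

By pigeonhole, the 23 buses are the holes and the 280 passengers are the pigeons.
If every bus held at most 12 passengers, the total would be at most 23 × 12 = 276, which is less than 280.
So some bus holds at least ⌈280/23⌉ = 13 passengers.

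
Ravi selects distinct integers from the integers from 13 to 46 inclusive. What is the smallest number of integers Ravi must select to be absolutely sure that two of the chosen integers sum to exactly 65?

21

Two chosen integers sum to 65 exactly when both halves of some pair {x, 65−x} with 19 ≤ x ≤ 65−x ≤ 46 are chosen — 14 such pairs.
The remaining 6 elements (those with no distinct partner in range) can never complete a 65-sum, so the worst case takes all of them and one from each pair: 6 + 14 = 20.
By pigeonhole, the 21st integer has to be the second member of some pair, so 20 + 1 = 21.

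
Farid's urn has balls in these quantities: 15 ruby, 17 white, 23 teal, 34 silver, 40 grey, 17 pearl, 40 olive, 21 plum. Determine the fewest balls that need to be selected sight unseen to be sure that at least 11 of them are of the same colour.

81

Put each drawn ball into a box by colour. The largest draw with every box below 11 takes min(count, 10) from each colour.
Σ min(cᵢ, 10) = 10 + 10 + 10 + 10 + 10 + 10 + 10 + 10 = 80.
Draw number 80 + 1 = 81 must push one box to 11.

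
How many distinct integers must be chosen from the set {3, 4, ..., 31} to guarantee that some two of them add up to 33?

Two chosen integers sum to 33 exactly when both halves of some pair {x, 33−x} with 3 ≤ x ≤ 33−x ≤ 30 are chosen — 14 such pairs.
The remaining 1 element (those with no distinct partner in range) can never complete a 33-sum, so the worst case takes all of them and one from each pair: 1 + 14 = 15.
Pigeonhole: the 16th integer has to be the second member of some pair, so 15 + 1 = 16.

16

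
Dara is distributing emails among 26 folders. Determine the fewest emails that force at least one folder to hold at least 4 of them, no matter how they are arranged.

With 78 emails one could put exactly 3 in each of the 26 folders, and no folder would reach 4.
One more email must land in a folder that already has 3, giving it 4.
So 26 × 3 + 1 = 79 emails are required.

79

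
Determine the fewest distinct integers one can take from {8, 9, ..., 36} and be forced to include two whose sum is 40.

18

A set avoiding the sum 40 can contain at most one of each pair {x, 40−x}, plus the 5 elements whose complement lies outside the range or equal to its own complement.
The integers 20, …, 36 (17 of them) are such a set: any two sum to at least 20+21 = 41 > 40.
By the pigeonhole principle, any 18th integer completes one of the 12 pairs, so 18 choices force a sum of 40.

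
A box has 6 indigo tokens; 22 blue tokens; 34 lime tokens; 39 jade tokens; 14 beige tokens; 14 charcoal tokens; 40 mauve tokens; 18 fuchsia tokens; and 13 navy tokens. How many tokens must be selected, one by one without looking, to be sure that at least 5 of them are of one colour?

37

An adversary could hand out at most 4 tokens per colour: 4 + 4 + 4 + 4 + 4 + 4 + 4 + 4 + 4 = 36 tokens and still no colour has 5.
One more token lands in a colour already at 4, so 37 draws are enough and 36 are not.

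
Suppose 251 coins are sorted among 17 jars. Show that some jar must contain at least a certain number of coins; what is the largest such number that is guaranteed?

By the pigeonhole principle, the 17 jars are the holes and the 251 coins are the pigeons.
If every jar held at most 14 coins, the total would be at most 17 × 14 = 238, which is less than 251.
So some jar holds at least ⌈251/17⌉ = 15 coins.

15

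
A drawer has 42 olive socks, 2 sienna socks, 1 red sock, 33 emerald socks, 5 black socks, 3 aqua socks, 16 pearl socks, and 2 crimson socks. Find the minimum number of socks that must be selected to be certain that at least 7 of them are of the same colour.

32

An adversary could hand out at most 6 socks per colour (5 colours run out sooner): 6 + 2 + 1 + 6 + 5 + 3 + 6 + 2 = 31 socks and still no colour has 7.
By the pigeonhole principle, one more sock lands in a colour already at 6, so 32 draws are enough and 31 are not.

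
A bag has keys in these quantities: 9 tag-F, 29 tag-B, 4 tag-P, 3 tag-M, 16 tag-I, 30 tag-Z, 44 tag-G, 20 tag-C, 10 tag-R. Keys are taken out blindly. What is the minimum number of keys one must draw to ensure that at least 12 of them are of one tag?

Put each drawn key into a box by tag. The largest draw with every box below 12 takes min(count, 11) from each tag; tags with fewer than 11 contribute all they have.
Σ min(cᵢ, 11) = 9 + 11 + 4 + 3 + 11 + 11 + 11 + 11 + 10 = 81.
Draw number 81 + 1 = 82 must push one box to 12.

82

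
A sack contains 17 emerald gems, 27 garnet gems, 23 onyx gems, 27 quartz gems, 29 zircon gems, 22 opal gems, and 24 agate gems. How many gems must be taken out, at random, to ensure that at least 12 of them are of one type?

Put each drawn gem into a box by type. The largest draw with every box below 12 takes min(count, 11) from each type.
Σ min(cᵢ, 11) = 11 + 11 + 11 + 11 + 11 + 11 + 11 = 77.
Draw number 77 + 1 = 78 must push one box to 12.

78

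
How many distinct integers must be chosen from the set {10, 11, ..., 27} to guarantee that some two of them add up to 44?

Two chosen integers sum to 44 exactly when both halves of some pair {x, 44−x} with 17 ≤ x ≤ 44−x ≤ 27 are chosen — 5 such pairs.
The remaining 8 elements (those with no distinct partner in range) can never complete a 44-sum, so the worst case takes all of them and one from each pair: 8 + 5 = 13.
Pigeonhole: the 14th integer has to be the second member of some pair, so 13 + 1 = 14.

14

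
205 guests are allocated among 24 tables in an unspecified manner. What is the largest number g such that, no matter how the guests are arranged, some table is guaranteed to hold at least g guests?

9

The 24 tables are the holes and the 205 guests are the pigeons.
If every table held at most 8 guests, the total would be at most 24 × 8 = 192, which is less than 205.
So some table holds at least ⌈205/24⌉ = 9 guests.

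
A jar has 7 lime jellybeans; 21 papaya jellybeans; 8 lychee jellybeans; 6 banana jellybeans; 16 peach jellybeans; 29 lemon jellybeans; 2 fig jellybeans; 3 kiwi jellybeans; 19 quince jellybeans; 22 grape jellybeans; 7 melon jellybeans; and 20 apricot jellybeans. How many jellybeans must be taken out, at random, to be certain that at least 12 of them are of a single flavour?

Pigeonhole: the 12 flavours are the holes; the jellybeans drawn are the pigeons.
To avoid 12 of any one flavour, the worst case takes at most 11 of each flavour, or every jellybean of a flavour that has fewer than 11.
That gives 7 + 11 + 8 + 6 + 11 + 11 + 2 + 3 + 11 + 11 + 7 + 11 = 99 jellybeans with no flavour reaching 12.
The next jellybean forces some flavour to 12, so 99 + 1 = 100.

100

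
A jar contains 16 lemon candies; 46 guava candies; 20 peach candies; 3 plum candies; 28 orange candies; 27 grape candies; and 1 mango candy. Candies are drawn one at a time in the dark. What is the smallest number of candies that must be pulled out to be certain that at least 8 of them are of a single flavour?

An adversary could hand out at most 7 candies per flavour (plum, mango run out sooner): 7 + 7 + 7 + 3 + 7 + 7 + 1 = 39 candies and still no flavour has 8.
One more candy lands in a flavour already at 7, so 40 draws are enough and 39 are not.

40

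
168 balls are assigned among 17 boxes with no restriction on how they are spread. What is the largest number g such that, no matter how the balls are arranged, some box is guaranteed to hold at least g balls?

10

By the pigeonhole principle, the 17 boxes are the holes and the 168 balls are the pigeons.
If every box held at most 9 balls, the total would be at most 17 × 9 = 153, which is less than 168.
So some box holds at least ⌈168/17⌉ = 10 balls.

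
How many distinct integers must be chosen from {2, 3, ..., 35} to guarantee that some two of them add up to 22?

26

Group the elements by complementary pair {x, 22−x}: {2,20}, {3,19}, {4,18}, …, giving 9 two-element pairs, the single value 11 (it cannot pair with itself since the integers are distinct), and 15 integers whose partner 22−x falls outside [2,35].
By the pigeonhole principle, treating each of those 25 groups as a pigeonhole, one can pick one integer per group — 25 integers — with no two summing to 22.
The 26th integer lands in an occupied pair, forcing a sum of 22.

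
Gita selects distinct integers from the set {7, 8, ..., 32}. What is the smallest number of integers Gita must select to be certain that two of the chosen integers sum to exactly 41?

A set avoiding the sum 41 can contain at most one of each pair {x, 41−x}, plus the 2 elements whose complement lies outside the range.
The integers 7, …, 20 (14 of them) are such a set: any two sum to at least 7+8 = 15 and at most 19+20 = 39 < 41.
By pigeonhole, any 15th integer completes one of the 12 pairs, so 15 choices force a sum of 41.

15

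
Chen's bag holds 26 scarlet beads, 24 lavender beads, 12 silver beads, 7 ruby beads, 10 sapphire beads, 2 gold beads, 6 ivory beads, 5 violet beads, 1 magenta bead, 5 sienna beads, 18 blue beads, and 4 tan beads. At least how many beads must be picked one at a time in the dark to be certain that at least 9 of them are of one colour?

71

By the pigeonhole principle, the 12 colours are the holes; the beads drawn are the pigeons.
To avoid 9 of any one colour, the worst case takes at most 8 of each colour, or every bead of a colour that has fewer than 8.
That gives 8 + 8 + 8 + 7 + 8 + 2 + 6 + 5 + 1 + 5 + 8 + 4 = 70 beads with no colour reaching 9.
The next bead forces some colour to 9, so 70 + 1 = 71.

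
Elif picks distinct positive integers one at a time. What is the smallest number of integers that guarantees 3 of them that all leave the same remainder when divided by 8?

Pigeonhole: the 8 residue classes mod 8 are the pigeonholes.
With 16 integers one could put 2 in each residue class and have no class reach 3.
The 17th integer pushes some class to 3, so 8·2 + 1 = 17.

17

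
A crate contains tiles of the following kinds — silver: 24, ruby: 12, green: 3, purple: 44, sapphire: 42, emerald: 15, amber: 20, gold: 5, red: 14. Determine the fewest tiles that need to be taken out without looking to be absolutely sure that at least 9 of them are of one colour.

65

Put each drawn tile into a box by colour. The largest draw with every box below 9 takes min(count, 8) from each colour; colours with fewer than 8 contribute all they have.
Σ min(cᵢ, 8) = 8 + 8 + 3 + 8 + 8 + 8 + 8 + 5 + 8 = 64.
Draw number 64 + 1 = 65 must push one box to 9.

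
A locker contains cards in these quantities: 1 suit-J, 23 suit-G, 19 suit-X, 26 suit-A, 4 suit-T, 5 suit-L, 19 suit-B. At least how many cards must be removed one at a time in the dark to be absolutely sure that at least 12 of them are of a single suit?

55

By the pigeonhole principle, put each drawn card into a box by suit. The largest draw with every box below 12 takes min(count, 11) from each suit; suits with fewer than 11 contribute all they have.
Σ min(cᵢ, 11) = 1 + 11 + 11 + 11 + 4 + 5 + 11 = 54.
Draw number 54 + 1 = 55 must push one box to 12.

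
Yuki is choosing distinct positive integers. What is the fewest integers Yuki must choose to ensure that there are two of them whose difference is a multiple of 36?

37

Integers whose pairwise differences are multiples of 36 are exactly those sharing a remainder mod 36. By pigeonhole, the 36 residue classes mod 36 are the pigeonholes.
With 36 integers one could put 1 in each residue class and have no class reach 2.
The 37th integer pushes some class to 2, so 36·1 + 1 = 37.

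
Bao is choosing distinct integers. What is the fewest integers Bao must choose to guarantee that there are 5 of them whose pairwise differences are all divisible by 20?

Integers whose pairwise differences are multiples of 20 are exactly those sharing a remainder mod 20. The 20 residue classes mod 20 are the pigeonholes.
With 80 integers one could put 4 in each residue class and have no class reach 5.
The 81st integer pushes some class to 5, so 20·4 + 1 = 81.

81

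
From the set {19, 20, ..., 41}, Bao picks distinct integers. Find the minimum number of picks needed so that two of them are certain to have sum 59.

A set avoiding the sum 59 can contain at most one of each pair {x, 59−x}, plus the 1 element whose complement lies outside the range.
The integers 30, …, 41 (12 of them) are such a set: any two sum to at least 30+31 = 61 > 59.
Any 13th integer completes one of the 11 pairs, so 13 choices force a sum of 59.

13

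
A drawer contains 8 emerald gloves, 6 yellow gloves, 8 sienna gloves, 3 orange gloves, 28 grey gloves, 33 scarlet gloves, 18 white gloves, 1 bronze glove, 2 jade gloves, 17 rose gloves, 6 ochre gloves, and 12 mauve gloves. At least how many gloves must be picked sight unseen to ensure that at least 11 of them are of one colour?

By the pigeonhole principle, the 12 colours are the holes; the gloves drawn are the pigeons.
To avoid 11 of any one colour, the worst case takes at most 10 of each colour, or every glove of a colour that has fewer than 10.
That gives 8 + 6 + 8 + 3 + 10 + 10 + 10 + 1 + 2 + 10 + 6 + 10 = 84 gloves with no colour reaching 11.
The next glove forces some colour to 11, so 84 + 1 = 85.

85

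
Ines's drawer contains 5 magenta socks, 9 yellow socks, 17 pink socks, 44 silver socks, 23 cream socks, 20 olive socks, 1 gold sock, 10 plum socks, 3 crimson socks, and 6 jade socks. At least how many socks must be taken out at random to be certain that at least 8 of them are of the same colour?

By the pigeonhole principle, put each drawn sock into a box by colour. The largest draw with every box below 8 takes min(count, 7) from each colour; colours with fewer than 7 contribute all they have.
Σ min(cᵢ, 7) = 5 + 7 + 7 + 7 + 7 + 7 + 1 + 7 + 3 + 6 = 57.
Draw number 57 + 1 = 58 must push one box to 8.

58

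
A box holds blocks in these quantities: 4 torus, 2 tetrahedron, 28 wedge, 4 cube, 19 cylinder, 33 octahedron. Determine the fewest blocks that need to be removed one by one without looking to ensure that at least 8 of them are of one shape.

The 6 shapes are the holes; the blocks drawn are the pigeons.
To avoid 8 of any one shape, the worst case takes at most 7 of each shape, or every block of a shape that has fewer than 7.
That gives 4 + 2 + 7 + 4 + 7 + 7 = 31 blocks with no shape reaching 8.
The next block forces some shape to 8, so 31 + 1 = 32.

32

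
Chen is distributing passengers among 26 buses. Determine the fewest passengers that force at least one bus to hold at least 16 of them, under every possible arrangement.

391

With 390 passengers one could put exactly 15 in each of the 26 buses, and no bus would reach 16.
One more passenger must land in a bus that already has 15, giving it 16.
So 26 × 15 + 1 = 391 passengers are required.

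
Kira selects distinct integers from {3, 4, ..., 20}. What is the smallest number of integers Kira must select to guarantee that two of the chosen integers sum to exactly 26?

Two chosen integers sum to 26 exactly when both halves of some pair {x, 26−x} with 6 ≤ x ≤ 26−x ≤ 20 are chosen — 7 such pairs.
The remaining 4 elements (those with no distinct partner in range) can never complete a 26-sum, so the worst case takes all of them and one from each pair: 4 + 7 = 11.
By the pigeonhole principle, the 12th integer has to be the second member of some pair, so 11 + 1 = 12.

12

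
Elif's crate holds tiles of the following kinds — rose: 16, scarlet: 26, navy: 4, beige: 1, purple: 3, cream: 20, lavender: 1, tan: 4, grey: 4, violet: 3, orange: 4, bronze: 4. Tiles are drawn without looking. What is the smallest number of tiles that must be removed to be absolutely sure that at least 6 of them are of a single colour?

44

By pigeonhole, the 12 colours are the holes; the tiles drawn are the pigeons.
To avoid 6 of any one colour, the worst case takes at most 5 of each colour, or every tile of a colour that has fewer than 5.
That gives 5 + 5 + 4 + 1 + 3 + 5 + 1 + 4 + 4 + 3 + 4 + 4 = 43 tiles with no colour reaching 6.
The next tile forces some colour to 6, so 43 + 1 = 44.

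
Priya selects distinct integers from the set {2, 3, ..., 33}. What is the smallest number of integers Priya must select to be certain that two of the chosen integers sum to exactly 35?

17

Group the elements by complementary pair {x, 35−x}: {2,33}, {3,32}, {4,31}, …, giving 16 two-element pairs.
Treating each of those 16 groups as a pigeonhole, one can pick one integer per group — 16 integers — with no two summing to 35.
The 17th integer lands in an occupied pair, forcing a sum of 35.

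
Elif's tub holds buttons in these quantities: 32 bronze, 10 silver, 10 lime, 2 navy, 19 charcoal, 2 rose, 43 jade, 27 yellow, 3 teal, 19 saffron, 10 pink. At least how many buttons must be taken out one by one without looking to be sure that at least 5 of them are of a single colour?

An adversary could hand out at most 4 buttons per colour (navy, rose, teal run out sooner): 4 + 4 + 4 + 2 + 4 + 2 + 4 + 4 + 3 + 4 + 4 = 39 buttons and still no colour has 5.
By the pigeonhole principle, one more button lands in a colour already at 4, so 40 draws are enough and 39 are not.

40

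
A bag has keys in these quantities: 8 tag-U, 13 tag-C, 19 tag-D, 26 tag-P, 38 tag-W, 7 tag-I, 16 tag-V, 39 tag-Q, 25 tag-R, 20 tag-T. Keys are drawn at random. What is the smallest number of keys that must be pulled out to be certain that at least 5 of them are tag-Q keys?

In the worst case for collecting tag-Q keys, every non-tag-Q key comes out first.
There are 8 + 13 + 19 + 26 + 38 + 7 + 16 + 25 + 20 = 172 non-tag-Q keys altogether.
After those, each further key must be tag-Q, so 172 + 5 = 177 draws guarantee 5 tag-Q keys.

177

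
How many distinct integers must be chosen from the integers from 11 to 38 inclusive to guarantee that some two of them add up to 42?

19

Group the elements by complementary pair {x, 42−x}: {11,31}, {12,30}, {13,29}, …, giving 10 two-element pairs; the single value 21 (it cannot pair with itself since the integers are distinct); and 7 integers whose partner 42−x falls outside [11,38].
By pigeonhole, treating each of those 18 groups as a pigeonhole, one can pick one integer per group — 18 integers — with no two summing to 42.
The 19th integer lands in an occupied pair, forcing a sum of 42.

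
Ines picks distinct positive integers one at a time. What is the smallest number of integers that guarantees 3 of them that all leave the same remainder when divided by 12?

The 12 residue classes mod 12 are the pigeonholes.
With 24 integers one could put 2 in each residue class and have no class reach 3.
The 25th integer pushes some class to 3, so 12·2 + 1 = 25.

25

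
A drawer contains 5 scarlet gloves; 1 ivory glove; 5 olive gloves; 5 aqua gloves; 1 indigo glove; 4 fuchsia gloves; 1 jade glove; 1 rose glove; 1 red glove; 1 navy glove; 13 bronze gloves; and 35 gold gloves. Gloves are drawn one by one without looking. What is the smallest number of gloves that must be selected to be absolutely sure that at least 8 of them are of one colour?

40

Put each drawn glove into a box by colour. The largest draw with every box below 8 takes min(count, 7) from each colour; colours with fewer than 7 contribute all they have.
Σ min(cᵢ, 7) = 5 + 1 + 5 + 5 + 1 + 4 + 1 + 1 + 1 + 1 + 7 + 7 = 39.
Draw number 39 + 1 = 40 must push one box to 8.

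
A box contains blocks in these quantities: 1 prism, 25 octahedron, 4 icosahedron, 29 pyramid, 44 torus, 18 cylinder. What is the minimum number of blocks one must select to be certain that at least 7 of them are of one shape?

30

Put each drawn block into a box by shape. The largest draw with every box below 7 takes min(count, 6) from each shape; shapes with fewer than 6 contribute all they have.
Σ min(cᵢ, 6) = 1 + 6 + 4 + 6 + 6 + 6 = 29.
Draw number 29 + 1 = 30 must push one box to 7.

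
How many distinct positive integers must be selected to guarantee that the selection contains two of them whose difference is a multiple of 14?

15

Integers whose pairwise differences are multiples of 14 are exactly those sharing a remainder mod 14. Pigeonhole: the 14 residue classes mod 14 are the pigeonholes.
With 14 integers one could put 1 in each residue class and have no class reach 2.
The 15th integer pushes some class to 2, so 14·1 + 1 = 15.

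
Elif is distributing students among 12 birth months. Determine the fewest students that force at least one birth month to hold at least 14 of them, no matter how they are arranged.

With 156 students one could put exactly 13 in each of the 12 birth months, and no birth month would reach 14.
By pigeonhole, one more student must land in a birth month that already has 13, giving it 14.
So 12 × 13 + 1 = 157 students are required.

157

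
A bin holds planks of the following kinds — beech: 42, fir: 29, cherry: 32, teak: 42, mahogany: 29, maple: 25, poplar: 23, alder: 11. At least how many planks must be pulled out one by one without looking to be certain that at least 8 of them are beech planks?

199

In the worst case for collecting beech planks, every non-beech plank comes out first.
There are 29 + 32 + 42 + 29 + 25 + 23 + 11 = 191 non-beech planks altogether.
After those, each further plank must be beech, so 191 + 8 = 199 draws guarantee 8 beech planks.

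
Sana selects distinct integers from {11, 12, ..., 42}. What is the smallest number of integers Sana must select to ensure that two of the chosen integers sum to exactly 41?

23

Group the elements by complementary pair {x, 41−x}: {11,30}, {12,29}, {13,28}, …, giving 10 two-element pairs and 12 integers whose partner 41−x falls outside [11,42].
Pigeonhole: treating each of those 22 groups as a pigeonhole, one can pick one integer per group — 22 integers — with no two summing to 41.
The 23rd integer lands in an occupied pair, forcing a sum of 41.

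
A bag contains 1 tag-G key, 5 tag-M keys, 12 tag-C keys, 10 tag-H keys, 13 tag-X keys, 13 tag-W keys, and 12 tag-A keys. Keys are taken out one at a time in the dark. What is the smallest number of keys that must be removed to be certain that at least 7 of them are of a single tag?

37

Put each drawn key into a box by tag. The largest draw with every box below 7 takes min(count, 6) from each tag; tags with fewer than 6 contribute all they have.
Σ min(cᵢ, 6) = 1 + 5 + 6 + 6 + 6 + 6 + 6 = 36.
Draw number 36 + 1 = 37 must push one box to 7.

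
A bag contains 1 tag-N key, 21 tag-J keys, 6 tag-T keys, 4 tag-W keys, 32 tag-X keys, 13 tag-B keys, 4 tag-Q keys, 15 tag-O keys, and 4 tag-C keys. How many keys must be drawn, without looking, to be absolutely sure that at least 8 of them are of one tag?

48

Put each drawn key into a box by tag. The largest draw with every box below 8 takes min(count, 7) from each tag; tags with fewer than 7 contribute all they have.
Σ min(cᵢ, 7) = 1 + 7 + 6 + 4 + 7 + 7 + 4 + 7 + 4 = 47.
Draw number 47 + 1 = 48 must push one box to 8.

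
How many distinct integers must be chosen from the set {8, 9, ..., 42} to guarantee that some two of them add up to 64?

26

Group the elements by complementary pair {x, 64−x}: {22,42}, {23,41}, {24,40}, …, giving 10 two-element pairs, the single value 32 (it cannot pair with itself since the integers are distinct), and 14 integers whose partner 64−x falls outside [8,42].
By pigeonhole, treating each of those 25 groups as a pigeonhole, one can pick one integer per group — 25 integers — with no two summing to 64.
The 26th integer lands in an occupied pair, forcing a sum of 64.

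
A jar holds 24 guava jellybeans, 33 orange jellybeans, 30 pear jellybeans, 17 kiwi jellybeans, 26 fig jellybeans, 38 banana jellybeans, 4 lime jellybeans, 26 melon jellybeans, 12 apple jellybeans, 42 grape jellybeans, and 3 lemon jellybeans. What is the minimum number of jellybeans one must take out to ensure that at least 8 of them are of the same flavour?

71

The 11 flavours are the holes; the jellybeans drawn are the pigeons.
To avoid 8 of any one flavour, the worst case takes at most 7 of each flavour, or every jellybean of a flavour that has fewer than 7.
That gives 7 + 7 + 7 + 7 + 7 + 7 + 4 + 7 + 7 + 7 + 3 = 70 jellybeans with no flavour reaching 8.
The next jellybean forces some flavour to 8, so 70 + 1 = 71.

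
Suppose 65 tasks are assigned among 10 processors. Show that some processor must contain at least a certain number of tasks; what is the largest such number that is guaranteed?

7

The 10 processors are the holes and the 65 tasks are the pigeons.
If every processor held at most 6 tasks, the total would be at most 10 × 6 = 60, which is less than 65.
So some processor holds at least ⌈65/10⌉ = 7 tasks.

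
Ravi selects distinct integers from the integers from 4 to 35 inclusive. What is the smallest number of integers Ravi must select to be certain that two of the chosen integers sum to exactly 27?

A set avoiding the sum 27 can contain at most one of each pair {x, 27−x}, plus the 12 elements whose complement lies outside the range.
The integers 14, …, 35 (22 of them) are such a set: any two sum to at least 14+15 = 29 > 27.
By the pigeonhole principle, any 23rd integer completes one of the 10 pairs, so 23 choices force a sum of 27.

23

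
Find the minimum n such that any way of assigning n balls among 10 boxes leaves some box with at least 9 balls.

With 80 balls one could put exactly 8 in each of the 10 boxes, and no box would reach 9.
Pigeonhole: one more ball must land in a box that already has 8, giving it 9.
So 10 × 8 + 1 = 81 balls are required.

81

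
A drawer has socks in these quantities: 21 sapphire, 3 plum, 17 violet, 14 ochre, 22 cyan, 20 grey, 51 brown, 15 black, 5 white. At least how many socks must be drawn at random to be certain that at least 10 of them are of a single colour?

72

An adversary could hand out at most 9 socks per colour (plum, white run out sooner): 9 + 3 + 9 + 9 + 9 + 9 + 9 + 9 + 5 = 71 socks and still no colour has 10.
One more sock lands in a colour already at 9, so 72 draws are enough and 71 are not.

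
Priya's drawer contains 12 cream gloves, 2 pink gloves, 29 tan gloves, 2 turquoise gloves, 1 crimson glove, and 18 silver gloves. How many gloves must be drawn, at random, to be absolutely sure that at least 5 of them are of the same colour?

18

Put each drawn glove into a box by colour. The largest draw with every box below 5 takes min(count, 4) from each colour; colours with fewer than 4 contribute all they have.
Σ min(cᵢ, 4) = 4 + 2 + 4 + 2 + 1 + 4 = 17.
Draw number 17 + 1 = 18 must push one box to 5.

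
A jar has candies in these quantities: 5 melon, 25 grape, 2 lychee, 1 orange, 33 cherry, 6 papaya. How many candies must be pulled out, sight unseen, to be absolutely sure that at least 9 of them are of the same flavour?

By pigeonhole, put each drawn candy into a box by flavour. The largest draw with every box below 9 takes min(count, 8) from each flavour; flavours with fewer than 8 contribute all they have.
Σ min(cᵢ, 8) = 5 + 8 + 2 + 1 + 8 + 6 = 30.
Draw number 30 + 1 = 31 must push one box to 9.

31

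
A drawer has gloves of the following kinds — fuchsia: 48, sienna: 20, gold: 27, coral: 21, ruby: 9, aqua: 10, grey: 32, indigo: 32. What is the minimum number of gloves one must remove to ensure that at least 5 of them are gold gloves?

177

In the worst case for collecting gold gloves, every non-gold glove comes out first.
There are 48 + 20 + 21 + 9 + 10 + 32 + 32 = 172 non-gold gloves altogether.
After those, each further glove must be gold, so 172 + 5 = 177 draws guarantee 5 gold gloves.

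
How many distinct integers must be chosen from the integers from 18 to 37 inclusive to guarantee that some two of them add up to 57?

12

A set avoiding the sum 57 can contain at most one of each pair {x, 57−x}, plus the 2 elements whose complement lies outside the range.
The integers 18, …, 28 (11 of them) are such a set: any two sum to at least 18+19 = 37 and at most 27+28 = 55 < 57.
By the pigeonhole principle, any 12th integer completes one of the 9 pairs, so 12 choices force a sum of 57.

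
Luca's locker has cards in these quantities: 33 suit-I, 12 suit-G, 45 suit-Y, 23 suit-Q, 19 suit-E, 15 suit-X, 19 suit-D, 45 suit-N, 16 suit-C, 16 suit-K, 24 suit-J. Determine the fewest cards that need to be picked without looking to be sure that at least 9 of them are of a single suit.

Pigeonhole: put each drawn card into a box by suit. The largest draw with every box below 9 takes min(count, 8) from each suit.
Σ min(cᵢ, 8) = 8 + 8 + 8 + 8 + 8 + 8 + 8 + 8 + 8 + 8 + 8 = 88.
Draw number 88 + 1 = 89 must push one box to 9.

89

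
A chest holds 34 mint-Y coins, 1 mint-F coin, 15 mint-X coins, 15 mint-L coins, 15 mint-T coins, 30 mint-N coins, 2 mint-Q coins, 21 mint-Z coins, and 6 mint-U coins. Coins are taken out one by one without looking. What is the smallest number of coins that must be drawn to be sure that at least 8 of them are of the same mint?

52

By the pigeonhole principle, put each drawn coin into a box by mint. The largest draw with every box below 8 takes min(count, 7) from each mint; mints with fewer than 7 contribute all they have.
Σ min(cᵢ, 7) = 7 + 1 + 7 + 7 + 7 + 7 + 2 + 7 + 6 = 51.
Draw number 51 + 1 = 52 must push one box to 8.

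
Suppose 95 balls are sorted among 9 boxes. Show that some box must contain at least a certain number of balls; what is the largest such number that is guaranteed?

11

By the pigeonhole principle, the 9 boxes are the holes and the 95 balls are the pigeons.
If every box held at most 10 balls, the total would be at most 9 × 10 = 90, which is less than 95.
So some box holds at least ⌈95/9⌉ = 11 balls.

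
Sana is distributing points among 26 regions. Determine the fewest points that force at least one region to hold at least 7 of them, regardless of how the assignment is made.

157

With 156 points one could put exactly 6 in each of the 26 regions, and no region would reach 7.
One more point must land in a region that already has 6, giving it 7.
So 26 × 6 + 1 = 157 points are required.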